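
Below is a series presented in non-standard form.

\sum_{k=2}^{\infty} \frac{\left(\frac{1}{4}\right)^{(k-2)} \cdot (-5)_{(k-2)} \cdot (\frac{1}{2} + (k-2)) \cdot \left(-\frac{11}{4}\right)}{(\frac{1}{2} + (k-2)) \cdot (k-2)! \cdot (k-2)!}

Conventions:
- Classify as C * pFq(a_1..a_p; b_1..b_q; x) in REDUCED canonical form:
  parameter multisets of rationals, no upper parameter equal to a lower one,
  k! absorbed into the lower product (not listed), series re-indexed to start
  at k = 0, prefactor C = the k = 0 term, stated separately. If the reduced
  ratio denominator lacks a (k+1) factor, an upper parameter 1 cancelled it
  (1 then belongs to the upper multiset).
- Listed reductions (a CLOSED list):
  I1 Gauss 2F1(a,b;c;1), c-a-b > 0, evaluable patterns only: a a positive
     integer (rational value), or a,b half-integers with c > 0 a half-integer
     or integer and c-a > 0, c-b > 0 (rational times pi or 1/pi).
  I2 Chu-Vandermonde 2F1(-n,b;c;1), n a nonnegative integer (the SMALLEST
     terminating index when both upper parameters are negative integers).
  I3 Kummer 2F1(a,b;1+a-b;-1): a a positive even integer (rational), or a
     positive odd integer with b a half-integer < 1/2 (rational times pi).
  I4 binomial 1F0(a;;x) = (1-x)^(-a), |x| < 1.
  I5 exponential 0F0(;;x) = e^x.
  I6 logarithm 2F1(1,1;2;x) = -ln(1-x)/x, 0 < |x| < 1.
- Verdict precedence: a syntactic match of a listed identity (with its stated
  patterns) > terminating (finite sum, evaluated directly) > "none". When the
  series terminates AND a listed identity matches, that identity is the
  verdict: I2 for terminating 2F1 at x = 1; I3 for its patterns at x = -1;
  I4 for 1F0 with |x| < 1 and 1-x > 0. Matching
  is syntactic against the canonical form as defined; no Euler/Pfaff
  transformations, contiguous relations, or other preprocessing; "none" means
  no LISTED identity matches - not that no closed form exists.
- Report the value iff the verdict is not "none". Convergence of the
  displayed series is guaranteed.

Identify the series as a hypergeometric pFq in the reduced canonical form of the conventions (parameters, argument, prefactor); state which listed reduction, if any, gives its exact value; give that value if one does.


With C = -\frac{11}{4}: the canonical form is 1F1(-5; 1; \frac{1}{4}). Verdict: terminating - upper parameter -5 makes this a finite sum (last index 5), evaluated exactly. Exact value: -\frac{50369}{491520}.

Key step: with t_0 = -\frac{11}{4}, the denominator's factorial ratio (prefactor -11/4) is a lower Pochhammer.
Adjacent-term ratio: r(k) = \frac{1}{4} * (k-5) / [(k+1) (k+1)] - rational in k. x = \frac{1}{4}; t_0 = -\frac{11}{4}; negate the roots.


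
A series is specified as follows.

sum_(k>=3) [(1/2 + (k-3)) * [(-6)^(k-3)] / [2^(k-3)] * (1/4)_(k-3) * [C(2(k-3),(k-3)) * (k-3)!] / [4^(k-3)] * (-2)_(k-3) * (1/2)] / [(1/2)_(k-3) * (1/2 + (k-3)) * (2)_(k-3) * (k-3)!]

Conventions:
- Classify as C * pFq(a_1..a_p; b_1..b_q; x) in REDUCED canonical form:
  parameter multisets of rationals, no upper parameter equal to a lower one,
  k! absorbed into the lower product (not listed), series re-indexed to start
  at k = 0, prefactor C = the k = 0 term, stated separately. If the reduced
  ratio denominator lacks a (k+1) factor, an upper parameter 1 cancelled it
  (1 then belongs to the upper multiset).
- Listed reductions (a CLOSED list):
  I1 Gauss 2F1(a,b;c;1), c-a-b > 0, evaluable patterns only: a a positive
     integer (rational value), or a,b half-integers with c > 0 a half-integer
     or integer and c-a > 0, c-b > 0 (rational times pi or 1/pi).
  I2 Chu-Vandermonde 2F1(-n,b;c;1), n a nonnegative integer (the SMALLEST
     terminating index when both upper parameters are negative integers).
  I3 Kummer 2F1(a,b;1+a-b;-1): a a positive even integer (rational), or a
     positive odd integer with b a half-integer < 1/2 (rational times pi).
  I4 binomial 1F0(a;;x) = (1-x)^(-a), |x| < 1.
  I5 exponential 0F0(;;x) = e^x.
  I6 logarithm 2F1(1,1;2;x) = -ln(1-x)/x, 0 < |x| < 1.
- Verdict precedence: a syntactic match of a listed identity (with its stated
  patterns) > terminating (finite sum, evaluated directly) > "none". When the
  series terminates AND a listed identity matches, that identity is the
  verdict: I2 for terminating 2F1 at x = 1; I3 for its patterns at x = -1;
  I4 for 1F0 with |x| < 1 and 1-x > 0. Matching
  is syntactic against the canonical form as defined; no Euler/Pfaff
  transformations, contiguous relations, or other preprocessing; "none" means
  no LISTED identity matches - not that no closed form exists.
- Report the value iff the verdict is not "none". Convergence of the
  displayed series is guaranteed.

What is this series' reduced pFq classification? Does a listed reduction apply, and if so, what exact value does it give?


Canonical form: C = 1/2 times 2F1 with upper {-2, 1/4}, lower {2}, x = -3. Verdict: terminating. With -2 upstairs the series is a 3-term polynomial sum; evaluated term by term. Value: 71/64.

First insight: x = (-3) and C(2k,k) (prefactor 1/2) equals 4^k (1/2)_k / k!.
Consecutive-term ratio: r(k) = (-3) * (k-2) (k+1/4) / [(k+2) (k+1)] - poly over poly, x = (-3) from leading terms; C = 1/2 at k = 0.


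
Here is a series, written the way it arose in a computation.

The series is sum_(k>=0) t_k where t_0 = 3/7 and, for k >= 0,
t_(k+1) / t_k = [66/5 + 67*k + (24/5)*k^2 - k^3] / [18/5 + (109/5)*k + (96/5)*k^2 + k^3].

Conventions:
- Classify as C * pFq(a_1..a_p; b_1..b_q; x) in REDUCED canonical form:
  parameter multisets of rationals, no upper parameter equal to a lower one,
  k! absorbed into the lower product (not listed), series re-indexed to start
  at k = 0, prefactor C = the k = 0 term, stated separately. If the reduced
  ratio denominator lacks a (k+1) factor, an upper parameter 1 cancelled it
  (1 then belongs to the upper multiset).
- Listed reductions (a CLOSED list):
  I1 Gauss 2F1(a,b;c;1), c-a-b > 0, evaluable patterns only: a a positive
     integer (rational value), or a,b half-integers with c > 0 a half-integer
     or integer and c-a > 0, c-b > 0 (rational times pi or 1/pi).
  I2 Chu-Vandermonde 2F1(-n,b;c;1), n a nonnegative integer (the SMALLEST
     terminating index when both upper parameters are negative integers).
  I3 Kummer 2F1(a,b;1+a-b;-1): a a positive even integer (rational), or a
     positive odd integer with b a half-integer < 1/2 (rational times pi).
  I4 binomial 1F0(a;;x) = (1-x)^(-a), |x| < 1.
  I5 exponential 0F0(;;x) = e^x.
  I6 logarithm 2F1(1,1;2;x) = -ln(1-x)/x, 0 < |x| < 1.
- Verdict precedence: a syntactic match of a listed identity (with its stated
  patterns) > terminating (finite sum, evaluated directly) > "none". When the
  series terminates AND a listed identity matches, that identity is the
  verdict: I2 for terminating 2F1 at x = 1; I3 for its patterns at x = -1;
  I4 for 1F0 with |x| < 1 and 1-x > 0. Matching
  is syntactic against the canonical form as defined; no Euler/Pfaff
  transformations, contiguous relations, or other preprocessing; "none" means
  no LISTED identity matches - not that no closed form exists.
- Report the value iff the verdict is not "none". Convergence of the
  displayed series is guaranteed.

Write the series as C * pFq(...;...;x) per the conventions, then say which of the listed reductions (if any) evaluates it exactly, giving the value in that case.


Prefactor 3/7, argument -1: 2F1 with upper {-11, 6} over lower {18}. Verdict: Kummer's theorem (I3) applies (x = -1; c = 18 equals 1+a-b for upper {-11, 6}: listed pattern). Sum: 102/7.

The tell: t_0 = 3/7 here, and the parameter 1/5 appears in both the upper and lower lists and cancels.
Step ratio: r(k) = (-1) * (k-11) (k+6) / [(k+18) (k+1)] ; factor over Q: parameters, x = (-1), and C = 3/7.


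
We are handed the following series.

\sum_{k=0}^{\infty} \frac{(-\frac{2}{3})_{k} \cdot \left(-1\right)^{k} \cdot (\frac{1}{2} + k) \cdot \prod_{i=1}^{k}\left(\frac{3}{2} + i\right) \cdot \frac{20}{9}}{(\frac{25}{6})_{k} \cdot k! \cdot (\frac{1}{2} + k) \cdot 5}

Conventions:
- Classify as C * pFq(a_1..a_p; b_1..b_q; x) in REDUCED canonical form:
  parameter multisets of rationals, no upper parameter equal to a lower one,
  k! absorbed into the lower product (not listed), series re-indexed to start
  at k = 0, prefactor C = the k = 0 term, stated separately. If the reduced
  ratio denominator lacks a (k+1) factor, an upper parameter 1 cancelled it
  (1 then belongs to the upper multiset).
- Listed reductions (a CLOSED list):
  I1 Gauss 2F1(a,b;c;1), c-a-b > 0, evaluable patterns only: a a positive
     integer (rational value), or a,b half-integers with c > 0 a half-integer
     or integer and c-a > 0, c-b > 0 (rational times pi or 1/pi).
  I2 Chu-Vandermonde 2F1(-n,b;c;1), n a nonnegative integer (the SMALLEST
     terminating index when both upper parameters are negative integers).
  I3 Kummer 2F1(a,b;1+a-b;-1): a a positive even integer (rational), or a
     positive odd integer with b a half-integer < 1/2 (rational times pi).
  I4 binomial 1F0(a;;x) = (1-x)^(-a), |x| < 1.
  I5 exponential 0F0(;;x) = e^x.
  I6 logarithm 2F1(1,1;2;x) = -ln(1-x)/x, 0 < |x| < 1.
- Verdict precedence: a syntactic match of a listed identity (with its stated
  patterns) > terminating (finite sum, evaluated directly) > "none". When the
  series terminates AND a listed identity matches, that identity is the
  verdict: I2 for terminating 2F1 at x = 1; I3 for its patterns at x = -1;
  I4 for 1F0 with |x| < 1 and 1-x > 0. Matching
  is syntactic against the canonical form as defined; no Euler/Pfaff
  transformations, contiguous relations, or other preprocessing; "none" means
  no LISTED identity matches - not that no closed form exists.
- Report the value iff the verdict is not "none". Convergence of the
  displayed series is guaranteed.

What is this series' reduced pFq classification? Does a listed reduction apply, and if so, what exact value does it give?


Structural cue: x = -1 and the running product (prefactor 4/9) telescopes to a rising factorial.
Ratio: r(k) = -1 * (k-\frac{2}{3}) (k+\frac{5}{2}) / [(k+\frac{25}{6}) (k+1)] - rational; roots negated = parameters, x = -1, C = \frac{4}{9}.

x = -1 here; the reduced form reads 2F1, upper {-\frac{2}{3}, \frac{5}{2}}, lower {\frac{25}{6}}, C = \frac{4}{9}. Verdict: none. No listed pattern accepts 2F1(-\frac{2}{3}, \frac{5}{2}; \frac{25}{6}; -1).


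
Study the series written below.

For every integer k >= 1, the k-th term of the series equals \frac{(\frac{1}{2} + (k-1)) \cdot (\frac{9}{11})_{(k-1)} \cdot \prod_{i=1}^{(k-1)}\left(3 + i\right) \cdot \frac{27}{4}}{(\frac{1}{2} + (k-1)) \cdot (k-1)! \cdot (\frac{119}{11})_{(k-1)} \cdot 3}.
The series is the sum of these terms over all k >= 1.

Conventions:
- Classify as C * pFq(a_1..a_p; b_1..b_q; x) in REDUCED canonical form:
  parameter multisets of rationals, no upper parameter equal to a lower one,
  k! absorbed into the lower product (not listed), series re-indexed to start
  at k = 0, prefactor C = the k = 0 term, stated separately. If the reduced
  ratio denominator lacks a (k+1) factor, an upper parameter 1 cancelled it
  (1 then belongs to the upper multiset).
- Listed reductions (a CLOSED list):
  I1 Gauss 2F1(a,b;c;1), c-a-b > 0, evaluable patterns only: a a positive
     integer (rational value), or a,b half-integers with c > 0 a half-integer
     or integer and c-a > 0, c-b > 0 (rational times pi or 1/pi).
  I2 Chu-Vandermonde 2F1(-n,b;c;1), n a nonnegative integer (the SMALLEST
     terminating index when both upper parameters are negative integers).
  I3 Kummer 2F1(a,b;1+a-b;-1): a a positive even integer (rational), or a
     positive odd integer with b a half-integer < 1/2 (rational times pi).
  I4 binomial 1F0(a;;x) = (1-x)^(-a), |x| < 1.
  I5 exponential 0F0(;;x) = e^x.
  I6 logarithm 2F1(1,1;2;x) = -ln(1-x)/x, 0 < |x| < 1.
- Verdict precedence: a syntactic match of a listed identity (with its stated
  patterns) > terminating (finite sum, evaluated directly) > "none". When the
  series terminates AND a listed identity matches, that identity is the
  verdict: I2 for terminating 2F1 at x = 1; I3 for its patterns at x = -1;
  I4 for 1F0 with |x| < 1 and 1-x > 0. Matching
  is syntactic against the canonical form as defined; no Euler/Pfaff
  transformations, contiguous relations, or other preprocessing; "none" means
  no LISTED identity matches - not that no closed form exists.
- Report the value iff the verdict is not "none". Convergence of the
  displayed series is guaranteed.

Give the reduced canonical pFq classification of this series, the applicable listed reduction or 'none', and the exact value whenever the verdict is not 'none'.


x = 1 here; the reduced form reads 2F1, upper {\frac{9}{11}, 4}, lower {\frac{119}{11}}, C = \frac{9}{4}. Verdict at x = 1: the Gauss summation I1 matches (x = 1: the Gamma ratio telescopes since c-a-b = 6 > 0 and a = 4 in Z>0). Sum: \frac{2815425}{819896}.

Key observation: t_0 being \frac{9}{4}, striking the common factor k + 1/2 reduces the term (C = 9/4).
Term ratio: r(k) = 1 * (k+\frac{9}{11}) (k+4) / [(k+\frac{119}{11}) (k+1)] - rational; roots negated = parameters, x = 1, C = \frac{9}{4}.


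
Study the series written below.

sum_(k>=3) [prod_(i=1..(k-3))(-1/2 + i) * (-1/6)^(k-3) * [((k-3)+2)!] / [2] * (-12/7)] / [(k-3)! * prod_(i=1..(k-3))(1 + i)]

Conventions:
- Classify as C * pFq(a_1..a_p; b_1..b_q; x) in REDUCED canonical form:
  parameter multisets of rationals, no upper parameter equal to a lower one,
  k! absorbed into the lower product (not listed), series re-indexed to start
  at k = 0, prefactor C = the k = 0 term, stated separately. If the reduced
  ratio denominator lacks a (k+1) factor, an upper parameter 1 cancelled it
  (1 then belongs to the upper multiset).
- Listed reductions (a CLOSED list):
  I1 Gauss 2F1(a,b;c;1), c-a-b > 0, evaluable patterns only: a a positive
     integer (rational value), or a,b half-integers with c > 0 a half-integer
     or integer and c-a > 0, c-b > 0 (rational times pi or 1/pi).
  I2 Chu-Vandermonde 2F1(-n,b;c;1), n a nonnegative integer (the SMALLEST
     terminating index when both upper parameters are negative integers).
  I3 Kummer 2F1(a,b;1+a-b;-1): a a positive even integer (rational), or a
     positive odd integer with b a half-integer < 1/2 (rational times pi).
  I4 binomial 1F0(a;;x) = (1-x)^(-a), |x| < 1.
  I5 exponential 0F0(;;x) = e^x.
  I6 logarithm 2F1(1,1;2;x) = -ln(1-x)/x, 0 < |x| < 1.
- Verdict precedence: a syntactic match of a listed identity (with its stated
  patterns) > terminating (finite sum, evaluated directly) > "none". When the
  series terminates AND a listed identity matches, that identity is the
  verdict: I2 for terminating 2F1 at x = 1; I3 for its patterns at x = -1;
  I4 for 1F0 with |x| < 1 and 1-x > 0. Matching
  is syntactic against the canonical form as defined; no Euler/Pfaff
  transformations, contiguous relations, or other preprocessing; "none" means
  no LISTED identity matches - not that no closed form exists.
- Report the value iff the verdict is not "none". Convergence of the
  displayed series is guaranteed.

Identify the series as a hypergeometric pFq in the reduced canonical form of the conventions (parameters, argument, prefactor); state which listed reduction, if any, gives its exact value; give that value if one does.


At argument -1/6: a 2F1 with upper {1/2, 3}, lower {2}, scaled by C = -12/7. Verdict: no listed reduction: x = -1/6 and upper {1/2, 3} fail every I1-I6 pattern.

Structural cue: with t_0 = -12/7, the running product (prefactor -12/7) telescopes to a rising factorial.
Term ratio: r(k) = (-1/6) * (k+1/2) (k+3) / [(k+2) (k+1)] - poly over poly, x = (-1/6) from leading terms; C = -12/7 at k = 0.


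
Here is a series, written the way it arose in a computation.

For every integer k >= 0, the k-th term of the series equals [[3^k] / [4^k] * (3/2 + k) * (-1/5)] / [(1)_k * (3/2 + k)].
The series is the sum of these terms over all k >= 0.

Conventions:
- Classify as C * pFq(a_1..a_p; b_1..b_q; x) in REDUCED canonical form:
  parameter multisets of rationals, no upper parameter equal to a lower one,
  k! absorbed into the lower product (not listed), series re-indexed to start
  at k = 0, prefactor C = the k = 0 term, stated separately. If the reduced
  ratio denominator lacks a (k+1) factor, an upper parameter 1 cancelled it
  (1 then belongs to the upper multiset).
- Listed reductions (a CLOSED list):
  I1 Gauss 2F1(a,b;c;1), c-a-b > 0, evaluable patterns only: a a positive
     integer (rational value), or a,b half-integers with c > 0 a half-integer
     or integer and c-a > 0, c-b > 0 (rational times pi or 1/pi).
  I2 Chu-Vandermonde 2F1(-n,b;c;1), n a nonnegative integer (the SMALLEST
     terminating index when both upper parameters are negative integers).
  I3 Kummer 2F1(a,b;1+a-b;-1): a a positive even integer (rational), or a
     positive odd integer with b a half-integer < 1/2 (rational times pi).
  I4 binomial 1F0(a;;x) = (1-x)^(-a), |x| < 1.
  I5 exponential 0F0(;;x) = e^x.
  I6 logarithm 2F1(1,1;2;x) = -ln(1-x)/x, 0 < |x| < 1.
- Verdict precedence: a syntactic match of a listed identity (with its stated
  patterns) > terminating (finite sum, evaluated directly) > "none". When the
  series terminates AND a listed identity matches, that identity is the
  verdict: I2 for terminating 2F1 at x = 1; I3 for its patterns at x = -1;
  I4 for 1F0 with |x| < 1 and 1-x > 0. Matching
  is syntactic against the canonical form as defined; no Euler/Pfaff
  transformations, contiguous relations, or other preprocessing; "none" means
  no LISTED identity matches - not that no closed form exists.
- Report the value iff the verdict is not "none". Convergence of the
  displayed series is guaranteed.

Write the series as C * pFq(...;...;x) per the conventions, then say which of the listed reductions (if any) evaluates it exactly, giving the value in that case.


Classification (C = -1/5): 0F0 with upper {-}, lower {-}, argument x = 3/4. Verdict: the exponential series (I5) fires (the 0F0 exponential series at x = 3/4). Hence: (-1/5) * e^(3/4).

First insight: t_0 being -1/5, (1)_k (C = -1/5, x = 3/4) is k! itself.
Term ratio: r(k) = (3/4) * 1 / [(k+1)] - rational in k. x = (3/4); t_0 = -1/5; negate the roots.


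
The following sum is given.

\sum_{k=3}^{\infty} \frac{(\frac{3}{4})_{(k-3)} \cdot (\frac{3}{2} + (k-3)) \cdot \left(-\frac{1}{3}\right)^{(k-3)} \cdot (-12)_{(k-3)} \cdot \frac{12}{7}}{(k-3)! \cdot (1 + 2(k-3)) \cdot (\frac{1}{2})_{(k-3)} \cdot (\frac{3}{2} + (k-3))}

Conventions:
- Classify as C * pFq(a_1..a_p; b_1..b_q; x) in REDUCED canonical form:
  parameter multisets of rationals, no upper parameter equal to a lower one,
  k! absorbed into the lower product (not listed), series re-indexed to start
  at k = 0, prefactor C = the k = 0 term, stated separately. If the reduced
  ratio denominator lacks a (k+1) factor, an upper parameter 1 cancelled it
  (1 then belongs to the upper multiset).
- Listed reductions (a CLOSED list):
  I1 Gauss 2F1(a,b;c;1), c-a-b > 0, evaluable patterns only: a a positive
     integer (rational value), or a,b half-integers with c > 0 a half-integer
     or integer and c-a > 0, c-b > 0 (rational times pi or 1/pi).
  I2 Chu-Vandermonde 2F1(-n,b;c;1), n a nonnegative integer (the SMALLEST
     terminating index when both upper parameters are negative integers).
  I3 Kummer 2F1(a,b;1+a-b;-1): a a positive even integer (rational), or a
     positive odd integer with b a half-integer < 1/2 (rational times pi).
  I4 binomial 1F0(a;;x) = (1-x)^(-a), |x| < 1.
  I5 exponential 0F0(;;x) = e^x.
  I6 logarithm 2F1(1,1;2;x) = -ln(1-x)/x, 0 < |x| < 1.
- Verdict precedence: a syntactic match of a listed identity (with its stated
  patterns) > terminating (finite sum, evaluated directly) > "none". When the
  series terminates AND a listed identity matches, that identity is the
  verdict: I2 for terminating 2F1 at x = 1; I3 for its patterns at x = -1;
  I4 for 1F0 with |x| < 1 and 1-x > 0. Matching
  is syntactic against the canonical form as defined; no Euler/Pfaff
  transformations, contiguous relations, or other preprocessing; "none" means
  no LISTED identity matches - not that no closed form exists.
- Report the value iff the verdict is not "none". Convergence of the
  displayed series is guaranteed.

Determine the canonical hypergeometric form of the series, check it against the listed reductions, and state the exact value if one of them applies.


This is \frac{12}{7} * 2F1(-12, \frac{3}{4}; \frac{3}{2}; -\frac{1}{3}) in reduced canonical form. Verdict: terminating - no listed pattern fits, but -12 in the upper list cuts the series at k = 12; direct evaluation. Exact value: \frac{40667844952223}{2338529356800}.

Key step: t_0 = \frac{12}{7} here, and k + 3/2 divides numerator and denominator alike; C = 12/7, x = -1/3 after cancelling.
Ratio: r(k) = -\frac{1}{3} * (k-12) (k+\frac{3}{4}) / [(k+\frac{3}{2}) (k+1)] ; factor over Q: parameters, x = -\frac{1}{3}, and C = \frac{12}{7}.


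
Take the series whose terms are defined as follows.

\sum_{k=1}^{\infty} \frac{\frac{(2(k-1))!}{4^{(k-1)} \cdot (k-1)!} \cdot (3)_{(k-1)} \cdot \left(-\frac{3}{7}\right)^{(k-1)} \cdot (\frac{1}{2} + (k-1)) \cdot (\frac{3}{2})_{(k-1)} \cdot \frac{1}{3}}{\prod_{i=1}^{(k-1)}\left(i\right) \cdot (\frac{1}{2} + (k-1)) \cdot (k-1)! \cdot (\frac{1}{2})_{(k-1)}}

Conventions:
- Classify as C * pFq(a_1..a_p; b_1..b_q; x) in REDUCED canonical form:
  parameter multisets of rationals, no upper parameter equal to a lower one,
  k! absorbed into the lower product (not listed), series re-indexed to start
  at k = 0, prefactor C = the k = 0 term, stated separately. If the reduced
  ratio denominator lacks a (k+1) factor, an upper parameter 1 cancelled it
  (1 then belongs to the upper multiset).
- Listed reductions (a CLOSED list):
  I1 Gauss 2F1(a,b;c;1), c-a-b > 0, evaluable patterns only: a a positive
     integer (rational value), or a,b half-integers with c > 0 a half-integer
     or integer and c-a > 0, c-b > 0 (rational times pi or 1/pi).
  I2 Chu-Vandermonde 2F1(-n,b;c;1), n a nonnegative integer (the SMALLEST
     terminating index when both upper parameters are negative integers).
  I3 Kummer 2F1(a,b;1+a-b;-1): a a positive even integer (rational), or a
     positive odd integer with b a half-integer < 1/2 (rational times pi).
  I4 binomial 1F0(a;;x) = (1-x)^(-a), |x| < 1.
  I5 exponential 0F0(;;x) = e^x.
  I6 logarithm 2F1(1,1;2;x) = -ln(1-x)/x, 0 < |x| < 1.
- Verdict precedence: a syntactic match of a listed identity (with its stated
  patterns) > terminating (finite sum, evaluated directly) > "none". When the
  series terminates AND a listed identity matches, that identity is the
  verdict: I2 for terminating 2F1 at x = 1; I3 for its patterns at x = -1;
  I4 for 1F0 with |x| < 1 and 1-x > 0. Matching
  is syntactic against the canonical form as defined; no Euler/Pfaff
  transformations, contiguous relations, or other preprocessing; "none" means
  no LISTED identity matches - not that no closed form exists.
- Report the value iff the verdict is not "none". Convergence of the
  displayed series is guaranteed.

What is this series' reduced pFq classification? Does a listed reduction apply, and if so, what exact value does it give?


This is \frac{1}{3} * 2F1(\frac{3}{2}, 3; 1; -\frac{3}{7}) in reduced canonical form. Verdict: none (x = -\frac{3}{7}): each listed identity misses the multisets {\frac{3}{2}, 3} ; {1}.

The tell: t_0 = \frac{1}{3} here, and the lower running product (prefactor 1/3) is a rising factorial.
Step ratio: r(k) = -\frac{3}{7} * (k+\frac{3}{2}) (k+3) / [(k+1) (k+1)] ; factor over Q: parameters, x = -\frac{3}{7}, and C = \frac{1}{3}.


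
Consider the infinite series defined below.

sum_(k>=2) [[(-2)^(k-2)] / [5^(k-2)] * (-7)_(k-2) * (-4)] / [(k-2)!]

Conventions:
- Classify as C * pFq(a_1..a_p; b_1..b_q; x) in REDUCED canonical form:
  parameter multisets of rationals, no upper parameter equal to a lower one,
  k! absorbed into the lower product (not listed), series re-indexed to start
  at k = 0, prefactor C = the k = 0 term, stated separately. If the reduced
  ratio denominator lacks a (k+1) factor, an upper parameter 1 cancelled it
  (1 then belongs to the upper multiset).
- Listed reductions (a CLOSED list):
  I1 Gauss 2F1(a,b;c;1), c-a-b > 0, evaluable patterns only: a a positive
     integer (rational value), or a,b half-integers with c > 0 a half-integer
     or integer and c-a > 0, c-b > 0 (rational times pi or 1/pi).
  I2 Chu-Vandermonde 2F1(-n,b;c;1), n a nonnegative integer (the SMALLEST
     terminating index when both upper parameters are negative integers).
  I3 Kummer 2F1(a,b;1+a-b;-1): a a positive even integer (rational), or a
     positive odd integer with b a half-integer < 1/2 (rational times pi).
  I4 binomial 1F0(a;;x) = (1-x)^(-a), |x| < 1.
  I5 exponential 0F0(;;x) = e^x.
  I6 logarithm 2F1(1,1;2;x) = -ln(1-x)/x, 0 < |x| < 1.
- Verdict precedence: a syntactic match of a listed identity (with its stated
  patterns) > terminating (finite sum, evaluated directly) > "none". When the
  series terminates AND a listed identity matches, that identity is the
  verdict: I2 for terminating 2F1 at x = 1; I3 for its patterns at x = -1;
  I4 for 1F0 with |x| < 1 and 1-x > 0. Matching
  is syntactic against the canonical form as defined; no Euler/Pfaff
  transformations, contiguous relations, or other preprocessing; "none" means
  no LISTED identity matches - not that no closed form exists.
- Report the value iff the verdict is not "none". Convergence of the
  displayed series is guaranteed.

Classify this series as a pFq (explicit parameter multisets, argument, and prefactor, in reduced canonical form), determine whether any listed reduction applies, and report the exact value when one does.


First insight: t_0 being -4, the two geometric factors (C = -4) combine into one argument.
Ratio: r(k) = (-2/5) * (k-7) / [(k+1)] ; factor over Q: parameters, x = (-2/5), and C = -4.

At argument -2/5: a 1F0 with upper {-7}, lower {-}, scaled by C = -4. Verdict: this is the binomial series (I4) (the 1F0 binomial series: exponent 7, x = -2/5). Exact value: -3294172/78125.


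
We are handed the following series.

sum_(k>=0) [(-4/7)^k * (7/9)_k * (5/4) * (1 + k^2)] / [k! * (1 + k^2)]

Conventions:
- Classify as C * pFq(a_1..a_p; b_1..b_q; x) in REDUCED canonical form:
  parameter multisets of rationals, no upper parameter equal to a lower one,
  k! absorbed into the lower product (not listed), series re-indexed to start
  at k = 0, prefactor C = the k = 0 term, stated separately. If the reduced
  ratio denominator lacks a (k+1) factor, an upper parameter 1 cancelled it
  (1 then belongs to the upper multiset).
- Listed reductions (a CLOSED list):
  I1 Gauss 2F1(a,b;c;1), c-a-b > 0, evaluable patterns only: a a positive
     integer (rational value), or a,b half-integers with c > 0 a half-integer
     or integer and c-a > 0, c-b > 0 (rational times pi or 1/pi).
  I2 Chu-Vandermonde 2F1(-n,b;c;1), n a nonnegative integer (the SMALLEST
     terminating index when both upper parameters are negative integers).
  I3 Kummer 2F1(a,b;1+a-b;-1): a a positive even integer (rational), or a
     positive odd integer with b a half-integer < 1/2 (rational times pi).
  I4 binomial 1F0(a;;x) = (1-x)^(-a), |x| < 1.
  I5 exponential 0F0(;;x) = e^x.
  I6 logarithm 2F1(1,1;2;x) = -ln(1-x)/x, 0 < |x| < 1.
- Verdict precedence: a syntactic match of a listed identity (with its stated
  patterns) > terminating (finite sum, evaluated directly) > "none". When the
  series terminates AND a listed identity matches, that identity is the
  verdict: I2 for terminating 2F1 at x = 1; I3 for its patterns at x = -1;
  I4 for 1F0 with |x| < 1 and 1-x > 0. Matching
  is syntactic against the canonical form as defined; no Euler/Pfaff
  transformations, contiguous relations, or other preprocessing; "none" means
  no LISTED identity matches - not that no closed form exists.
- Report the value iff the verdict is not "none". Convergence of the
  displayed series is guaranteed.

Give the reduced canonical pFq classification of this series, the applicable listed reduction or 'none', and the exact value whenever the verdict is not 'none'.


Key step: t_0 = 5/4 here, and the factor k^2 + 1 cancels (top and bottom), leaving prefactor 5/4.
Ratio: r(k) = (-4/7) * (k+7/9) / [(k+1)] - rational in k, leading ratio (-4/7); with t_0 = 5/4, classification follows.

x = -4/7 here; the reduced form reads 1F0, upper {7/9}, lower {-}, C = 5/4. Verdict: the binomial series (I4) matches (the 1F0 binomial series: exponent -7/9, x = -4/7). Exact value: (5/4) * (11/7)^(-7/9).


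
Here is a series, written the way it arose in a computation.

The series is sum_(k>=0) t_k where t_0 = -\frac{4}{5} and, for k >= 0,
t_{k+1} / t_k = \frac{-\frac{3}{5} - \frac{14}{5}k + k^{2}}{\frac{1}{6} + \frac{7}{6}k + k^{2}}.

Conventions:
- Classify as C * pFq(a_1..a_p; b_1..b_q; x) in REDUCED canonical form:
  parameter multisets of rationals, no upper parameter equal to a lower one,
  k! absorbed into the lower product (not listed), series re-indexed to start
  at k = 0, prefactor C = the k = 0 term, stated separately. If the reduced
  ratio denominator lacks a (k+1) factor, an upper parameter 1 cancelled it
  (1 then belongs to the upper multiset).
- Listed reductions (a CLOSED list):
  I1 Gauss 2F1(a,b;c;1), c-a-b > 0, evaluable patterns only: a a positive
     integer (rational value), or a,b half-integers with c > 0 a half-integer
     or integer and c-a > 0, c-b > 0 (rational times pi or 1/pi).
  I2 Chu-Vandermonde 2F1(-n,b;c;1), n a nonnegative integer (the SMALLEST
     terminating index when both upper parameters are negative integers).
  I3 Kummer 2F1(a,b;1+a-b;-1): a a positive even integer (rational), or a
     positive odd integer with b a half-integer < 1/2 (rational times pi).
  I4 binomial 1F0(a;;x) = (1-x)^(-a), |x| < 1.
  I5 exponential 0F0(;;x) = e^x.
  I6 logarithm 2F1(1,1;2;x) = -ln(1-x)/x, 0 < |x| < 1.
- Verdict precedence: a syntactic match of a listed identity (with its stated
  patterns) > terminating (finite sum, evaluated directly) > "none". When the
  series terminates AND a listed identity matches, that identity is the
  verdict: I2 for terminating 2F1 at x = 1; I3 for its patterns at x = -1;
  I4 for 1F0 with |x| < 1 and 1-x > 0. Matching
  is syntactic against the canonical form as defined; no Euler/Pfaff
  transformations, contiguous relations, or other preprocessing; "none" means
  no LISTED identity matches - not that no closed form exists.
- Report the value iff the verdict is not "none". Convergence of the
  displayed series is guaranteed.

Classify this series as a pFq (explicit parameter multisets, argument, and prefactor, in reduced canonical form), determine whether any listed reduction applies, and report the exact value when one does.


Structural cue: with t_0 = -\frac{4}{5}, factor the ratio over Q (C = -4/5): negated roots = parameters.
Ratio: r(k) = 1 * (k-3) (k+\frac{1}{5}) / [(k+\frac{1}{6}) (k+1)] ; factor over Q: parameters, x = 1, and C = -\frac{4}{5}.

The series (x = 1) is 2F1: upper {-3, \frac{1}{5}}, lower {\frac{1}{6}}, prefactor -\frac{4}{5}. Verdict: this is the Chu-Vandermonde identity I2 (terminating 2F1 at x = 1 with n = 3, b = 1/5, c = \frac{1}{6}). Hence: \frac{6844}{56875}.


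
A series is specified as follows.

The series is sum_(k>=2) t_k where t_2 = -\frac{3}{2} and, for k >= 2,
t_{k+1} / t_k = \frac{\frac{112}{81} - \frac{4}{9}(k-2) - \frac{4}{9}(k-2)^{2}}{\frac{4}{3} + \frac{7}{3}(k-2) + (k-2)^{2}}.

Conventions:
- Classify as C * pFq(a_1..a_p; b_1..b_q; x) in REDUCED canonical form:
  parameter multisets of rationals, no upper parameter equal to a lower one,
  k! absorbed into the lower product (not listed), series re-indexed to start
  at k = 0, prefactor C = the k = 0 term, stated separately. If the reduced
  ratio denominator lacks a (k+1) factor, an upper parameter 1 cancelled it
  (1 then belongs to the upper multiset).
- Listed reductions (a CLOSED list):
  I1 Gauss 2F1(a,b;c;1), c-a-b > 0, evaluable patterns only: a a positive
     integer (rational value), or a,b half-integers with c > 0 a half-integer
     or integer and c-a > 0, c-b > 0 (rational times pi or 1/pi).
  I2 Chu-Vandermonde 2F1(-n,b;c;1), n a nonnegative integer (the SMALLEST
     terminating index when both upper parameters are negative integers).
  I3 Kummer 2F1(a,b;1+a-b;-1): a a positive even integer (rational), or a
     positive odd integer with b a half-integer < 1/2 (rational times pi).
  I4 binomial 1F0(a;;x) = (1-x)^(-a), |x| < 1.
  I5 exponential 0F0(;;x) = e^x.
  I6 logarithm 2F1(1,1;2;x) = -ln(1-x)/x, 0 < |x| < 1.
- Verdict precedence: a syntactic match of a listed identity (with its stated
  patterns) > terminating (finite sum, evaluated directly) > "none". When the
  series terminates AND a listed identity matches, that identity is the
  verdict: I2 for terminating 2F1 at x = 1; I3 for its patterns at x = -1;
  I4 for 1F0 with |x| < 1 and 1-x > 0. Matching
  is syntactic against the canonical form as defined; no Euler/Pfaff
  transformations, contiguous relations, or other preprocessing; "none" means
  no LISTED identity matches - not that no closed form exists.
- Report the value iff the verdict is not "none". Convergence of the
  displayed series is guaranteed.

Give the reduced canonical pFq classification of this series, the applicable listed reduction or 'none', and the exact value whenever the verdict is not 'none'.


Key step: t_0 = -\frac{3}{2} here, and factor the ratio over Q (prefactor -3/2): negated roots = parameters.
Term ratio: r(k) = -\frac{4}{9} * (k-\frac{4}{3}) (k+\frac{7}{3}) / [(k+\frac{4}{3}) (k+1)] - rational; roots negated = parameters, x = -\frac{4}{9}, C = -\frac{3}{2}.

Prefactor -\frac{3}{2}, argument -\frac{4}{9}: 2F1 with upper {-\frac{4}{3}, \frac{7}{3}} over lower {\frac{4}{3}}. Verdict: none. No listed pattern accepts 2F1(-\frac{4}{3}, \frac{7}{3}; \frac{4}{3}; -\frac{4}{9}).


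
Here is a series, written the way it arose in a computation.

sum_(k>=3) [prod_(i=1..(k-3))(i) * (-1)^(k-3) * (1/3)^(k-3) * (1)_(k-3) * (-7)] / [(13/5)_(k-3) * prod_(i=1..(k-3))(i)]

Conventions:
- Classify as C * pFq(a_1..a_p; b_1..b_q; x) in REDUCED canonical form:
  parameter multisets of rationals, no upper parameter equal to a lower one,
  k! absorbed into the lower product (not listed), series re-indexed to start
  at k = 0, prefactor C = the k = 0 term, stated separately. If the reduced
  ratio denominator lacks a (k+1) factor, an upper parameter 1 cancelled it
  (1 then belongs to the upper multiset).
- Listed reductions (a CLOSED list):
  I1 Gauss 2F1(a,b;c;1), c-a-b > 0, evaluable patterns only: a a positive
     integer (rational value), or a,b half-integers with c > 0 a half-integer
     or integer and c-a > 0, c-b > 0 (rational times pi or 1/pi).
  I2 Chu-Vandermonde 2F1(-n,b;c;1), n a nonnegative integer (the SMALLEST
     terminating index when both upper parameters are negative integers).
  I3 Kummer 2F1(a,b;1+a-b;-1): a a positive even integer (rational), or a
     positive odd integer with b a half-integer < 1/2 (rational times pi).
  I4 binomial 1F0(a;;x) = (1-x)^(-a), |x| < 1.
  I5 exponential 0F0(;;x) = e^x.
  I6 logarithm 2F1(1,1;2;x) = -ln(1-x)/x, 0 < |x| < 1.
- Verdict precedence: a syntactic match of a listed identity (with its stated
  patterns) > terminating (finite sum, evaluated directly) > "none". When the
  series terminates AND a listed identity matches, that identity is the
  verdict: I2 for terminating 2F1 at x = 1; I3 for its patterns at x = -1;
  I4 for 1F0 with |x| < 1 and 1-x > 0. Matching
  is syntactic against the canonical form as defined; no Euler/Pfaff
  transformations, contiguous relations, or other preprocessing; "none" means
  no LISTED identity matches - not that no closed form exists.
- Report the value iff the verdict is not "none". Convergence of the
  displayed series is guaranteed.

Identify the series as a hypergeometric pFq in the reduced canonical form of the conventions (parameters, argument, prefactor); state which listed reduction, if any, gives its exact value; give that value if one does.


Reduced: x = -1/3, 2F1, upper = {1, 1}, lower = {13/5}, C = -7. Verdict: none. Every listed pattern misses the 2F1 form at -1/3, upper {1, 1}.

Key observation: t_0 being -7, the running product (prefactor -7) telescopes to a rising factorial.
Step ratio: r(k) = (-1/3) * (k+1) (k+1) / [(k+13/5) (k+1)] - rational in k. x = (-1/3); t_0 = -7; negate the roots.


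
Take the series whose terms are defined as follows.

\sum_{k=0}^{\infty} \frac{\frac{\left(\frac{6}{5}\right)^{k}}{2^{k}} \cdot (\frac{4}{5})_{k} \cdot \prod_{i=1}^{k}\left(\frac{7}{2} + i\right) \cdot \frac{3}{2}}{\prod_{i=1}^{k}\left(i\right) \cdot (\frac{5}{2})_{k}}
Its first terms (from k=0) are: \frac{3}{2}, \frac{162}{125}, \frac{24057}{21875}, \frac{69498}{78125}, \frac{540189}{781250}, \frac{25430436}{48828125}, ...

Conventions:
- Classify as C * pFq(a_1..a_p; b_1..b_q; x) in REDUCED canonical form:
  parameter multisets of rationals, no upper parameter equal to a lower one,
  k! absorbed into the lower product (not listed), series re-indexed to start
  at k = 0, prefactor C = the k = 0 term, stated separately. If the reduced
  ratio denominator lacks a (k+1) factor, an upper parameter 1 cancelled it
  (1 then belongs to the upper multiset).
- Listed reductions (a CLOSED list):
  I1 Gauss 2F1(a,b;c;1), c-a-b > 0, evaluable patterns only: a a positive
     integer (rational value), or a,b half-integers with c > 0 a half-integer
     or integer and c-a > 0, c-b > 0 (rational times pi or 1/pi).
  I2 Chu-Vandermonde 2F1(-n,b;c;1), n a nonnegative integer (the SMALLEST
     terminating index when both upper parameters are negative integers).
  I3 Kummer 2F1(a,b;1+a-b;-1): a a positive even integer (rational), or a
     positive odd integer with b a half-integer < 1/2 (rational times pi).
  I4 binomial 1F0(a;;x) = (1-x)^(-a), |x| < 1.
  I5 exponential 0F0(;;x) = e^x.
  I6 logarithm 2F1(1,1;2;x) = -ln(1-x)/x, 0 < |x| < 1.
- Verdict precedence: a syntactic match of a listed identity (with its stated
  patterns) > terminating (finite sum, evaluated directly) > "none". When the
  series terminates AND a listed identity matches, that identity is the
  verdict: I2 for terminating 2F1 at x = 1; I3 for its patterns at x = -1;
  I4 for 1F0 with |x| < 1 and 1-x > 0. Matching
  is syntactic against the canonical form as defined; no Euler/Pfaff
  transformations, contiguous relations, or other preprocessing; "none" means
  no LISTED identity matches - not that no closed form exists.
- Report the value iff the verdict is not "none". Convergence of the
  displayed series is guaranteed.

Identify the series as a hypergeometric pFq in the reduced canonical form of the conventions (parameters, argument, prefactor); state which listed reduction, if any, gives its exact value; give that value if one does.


The series (x = \frac{3}{5}) is 2F1: upper {\frac{4}{5}, \frac{9}{2}}, lower {\frac{5}{2}}, prefactor \frac{3}{2}. Verdict: none. A 2F1 with upper {\frac{4}{5}, \frac{9}{2}} fits none of I1-I6 at x = \frac{3}{5}; the sum runs forever.

Key observation: x = \frac{3}{5} and the running product (C = 3/2, x = 3/5) telescopes to a rising factorial.
Ratio: r(k) = \frac{3}{5} * (k+\frac{4}{5}) (k+\frac{9}{2}) / [(k+\frac{5}{2}) (k+1)] - rational in k. x = \frac{3}{5}; t_0 = \frac{3}{2}; negate the roots.


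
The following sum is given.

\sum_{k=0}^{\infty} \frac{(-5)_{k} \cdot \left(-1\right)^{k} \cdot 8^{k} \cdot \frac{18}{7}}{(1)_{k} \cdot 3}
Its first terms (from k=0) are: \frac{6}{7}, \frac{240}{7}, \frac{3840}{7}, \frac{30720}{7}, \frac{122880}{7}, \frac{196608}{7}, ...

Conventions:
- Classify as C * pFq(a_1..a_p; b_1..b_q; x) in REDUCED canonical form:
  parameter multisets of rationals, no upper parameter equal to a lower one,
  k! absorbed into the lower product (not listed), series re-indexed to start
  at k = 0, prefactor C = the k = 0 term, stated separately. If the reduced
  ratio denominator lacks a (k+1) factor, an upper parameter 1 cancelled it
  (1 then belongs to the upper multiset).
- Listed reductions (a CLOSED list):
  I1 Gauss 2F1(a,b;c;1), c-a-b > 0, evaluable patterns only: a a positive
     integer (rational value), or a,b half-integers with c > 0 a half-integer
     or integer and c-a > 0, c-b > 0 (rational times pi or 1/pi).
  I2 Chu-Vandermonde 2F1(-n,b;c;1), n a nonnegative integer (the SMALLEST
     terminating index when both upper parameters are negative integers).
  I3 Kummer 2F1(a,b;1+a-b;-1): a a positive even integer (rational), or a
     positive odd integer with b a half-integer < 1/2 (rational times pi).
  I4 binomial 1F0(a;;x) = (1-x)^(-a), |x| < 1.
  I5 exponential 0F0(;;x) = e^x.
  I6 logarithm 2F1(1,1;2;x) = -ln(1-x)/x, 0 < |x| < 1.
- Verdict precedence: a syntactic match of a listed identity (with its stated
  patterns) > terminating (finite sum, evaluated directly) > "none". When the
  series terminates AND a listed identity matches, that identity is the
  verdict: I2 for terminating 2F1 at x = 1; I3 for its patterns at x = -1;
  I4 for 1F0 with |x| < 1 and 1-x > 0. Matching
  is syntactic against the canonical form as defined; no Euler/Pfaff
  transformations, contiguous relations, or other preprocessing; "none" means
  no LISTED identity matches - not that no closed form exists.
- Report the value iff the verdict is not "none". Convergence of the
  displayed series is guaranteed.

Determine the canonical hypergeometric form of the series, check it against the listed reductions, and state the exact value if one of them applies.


Key observation: t_0 = \frac{6}{7} here, and (1)_k (C = 6/7, x = -8) is k! itself.
Ratio: r(k) = -8 * (k-5) / [(k+1)] - rational; roots negated = parameters, x = -8, C = \frac{6}{7}.

The series (x = -8) is 1F0: upper {-5}, lower {-}, prefactor \frac{6}{7}. Verdict: terminating - upper -5 stops the sum at k = 5; the 6 terms are added exactly. Value: \frac{354294}{7}.
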